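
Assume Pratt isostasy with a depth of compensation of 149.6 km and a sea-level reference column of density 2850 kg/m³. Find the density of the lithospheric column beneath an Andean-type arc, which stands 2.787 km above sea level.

Pratt balance: ρ_ref D = ρ (D + h).
ρ = ρ_ref D/(D + h) = 2850 × 149.6 km/(149.6 km + 2.787 km) = 2800 kg/m³.

2800 kg/m³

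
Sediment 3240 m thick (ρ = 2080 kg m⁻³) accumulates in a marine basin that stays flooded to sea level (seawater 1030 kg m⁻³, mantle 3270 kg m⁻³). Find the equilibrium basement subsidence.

Submarine loading: the sediment displaces seawater, and the subsidence is in turn flooded, so s (ρ_m − ρ_w) = t (ρ_sed − ρ_w).
s = 3240 m × (2080 − 1030) / (3270 − 1030) = 1520 m.

1520 m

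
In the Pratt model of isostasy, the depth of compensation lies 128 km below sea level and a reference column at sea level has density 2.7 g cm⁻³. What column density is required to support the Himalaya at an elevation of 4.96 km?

Pratt balance: ρ_ref D = ρ (D + h).
ρ = ρ_ref D/(D + h) = 2.7 × 128 km/(128 km + 4.96 km) = 2.6 g cm⁻³.

2.6 g cm⁻³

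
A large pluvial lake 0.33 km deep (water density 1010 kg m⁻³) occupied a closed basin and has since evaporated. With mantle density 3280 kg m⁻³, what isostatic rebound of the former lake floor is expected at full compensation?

0.102 km

u = d ρ_w/ρ_m = 0.33 km × 1010/3280 = 0.102 km.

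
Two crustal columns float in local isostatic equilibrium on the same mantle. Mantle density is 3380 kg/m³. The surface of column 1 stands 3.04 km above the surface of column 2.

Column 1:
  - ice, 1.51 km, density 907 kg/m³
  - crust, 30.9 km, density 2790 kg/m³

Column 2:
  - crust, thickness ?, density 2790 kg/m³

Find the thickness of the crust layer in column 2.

Take the compensation level at the base of the deeper column (depth z_c below the surface of column 1) and equate Σ ρ_i t_i down to z_c; mantle fills any gap and the z_c terms cancel.
Column 1: 1.51×907 + 30.9×2790 + (z_c − 32.41)×3380
Column 2: 3.04×0 + x×2790 + (z_c − 3.04 − 0 − x)×3380
The z_c×3380 term appears on both sides and cancels. Collect the known terms of each column as K = Σ(ρt)_known − 3380 × (depth of known layers): K_1 = 87580.57 − 3380×32.41 = −21965.23; K_2 = 0 − 3380×(3.04 + 0) = −10275.2.
Balance: K_1 = K_2 − x×(3380 − 2790), so x = (K_2 − K_1)/(3380 − 2790) = 11690/590 = 19.8 km.

19.8 km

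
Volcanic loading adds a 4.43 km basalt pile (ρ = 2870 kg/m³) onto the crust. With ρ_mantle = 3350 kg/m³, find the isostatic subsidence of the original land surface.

Subaerial loading: s = t ρ_load / ρ_m.
s = 4.43 km × 2870/3350 = 3.8 km.

3.8 km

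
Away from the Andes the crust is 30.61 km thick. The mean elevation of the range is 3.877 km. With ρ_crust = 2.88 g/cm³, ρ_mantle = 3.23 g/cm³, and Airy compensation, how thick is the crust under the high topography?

Root depth r = h ρ_c / (ρ_m − ρ_c) = 3.877 km × 2.88 / 0.35 = 31.9 km.
Total thickness = T + h + r = 30.61 km + 3.877 km + 31.9 km = 66.4 km.

66.4 km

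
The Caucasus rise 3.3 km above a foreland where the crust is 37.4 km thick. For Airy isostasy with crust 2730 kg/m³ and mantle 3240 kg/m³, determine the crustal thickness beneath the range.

Root depth r = h ρ_c / (ρ_m − ρ_c) = 3.3 km × 2730 / 510 = 17.66 km.
Total thickness = T + h + r = 37.4 km + 3.3 km + 17.66 km = 58.4 km.

58.4 km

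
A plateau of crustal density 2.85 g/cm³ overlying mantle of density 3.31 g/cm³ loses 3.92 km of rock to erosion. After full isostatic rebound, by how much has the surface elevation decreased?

0.545 km

Rebound u = e ρ_c/ρ_m = 3.92 km × 2.85/3.31 = 3.375 km.
Net surface drop = e − u = 3.92 km − 3.375 km = e (ρ_m − ρ_c)/ρ_m = 0.545 km.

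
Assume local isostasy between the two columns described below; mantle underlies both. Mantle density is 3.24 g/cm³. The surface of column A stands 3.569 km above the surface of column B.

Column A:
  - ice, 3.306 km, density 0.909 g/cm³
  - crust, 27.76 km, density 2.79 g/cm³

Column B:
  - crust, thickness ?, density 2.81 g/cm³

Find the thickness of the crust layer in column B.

20.1 km

Take the compensation level at the base of the deeper column (depth z_c below the surface of column A) and equate Σ ρ_i t_i down to z_c; mantle fills any gap and the z_c terms cancel.
Column A: 3.306×0.909 + 27.76×2.79 + (z_c − 31.066)×3.24
Column B: 3.569×0 + x×2.81 + (z_c − 3.569 − 0 − x)×3.24
The z_c×3.24 term appears on both sides and cancels. Collect the known terms of each column as K = Σ(ρt)_known − 3.24 × (depth of known layers): K_A = 80.455554 − 3.24×31.066 = −20.198286; K_B = 0 − 3.24×(3.569 + 0) = −11.56356.
Balance: K_A = K_B − x×(3.24 − 2.81), so x = (K_B − K_A)/(3.24 − 2.81) = 8.63473/0.43 = 20.1 km.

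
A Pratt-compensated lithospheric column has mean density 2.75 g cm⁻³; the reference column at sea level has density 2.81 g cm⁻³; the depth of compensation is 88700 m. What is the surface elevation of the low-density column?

1940 m

ρ_ref D = ρ (D + h) → h = D (ρ_ref − ρ)/ρ.
h = 88700 m × (2.81 − 2.75)/2.75 = 1940 m.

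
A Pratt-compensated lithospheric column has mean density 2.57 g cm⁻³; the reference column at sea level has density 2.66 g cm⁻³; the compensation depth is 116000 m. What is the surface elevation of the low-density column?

4060 m

ρ_ref D = ρ (D + h) → h = D (ρ_ref − ρ)/ρ.
h = 116000 m × (2.66 − 2.57)/2.57 = 4060 m.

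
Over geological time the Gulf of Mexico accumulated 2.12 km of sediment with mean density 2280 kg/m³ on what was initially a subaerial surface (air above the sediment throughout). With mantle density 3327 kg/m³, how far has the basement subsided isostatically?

1.45 km

Subaerial load: s = t ρ_sed / ρ_m = 2.12 km × 2280/3327 = 1.45 km.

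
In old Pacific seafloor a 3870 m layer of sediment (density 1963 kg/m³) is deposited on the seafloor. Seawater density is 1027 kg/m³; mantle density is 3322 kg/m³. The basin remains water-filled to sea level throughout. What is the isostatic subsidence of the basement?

Submarine loading: the sediment displaces seawater, and the subsidence is in turn flooded, so s (ρ_m − ρ_w) = t (ρ_sed − ρ_w).
s = 3870 m × (1963 − 1027) / (3322 − 1027) = 1580 m.

1580 m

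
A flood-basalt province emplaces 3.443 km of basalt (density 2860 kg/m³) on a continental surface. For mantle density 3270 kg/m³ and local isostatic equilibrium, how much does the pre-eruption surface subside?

Subaerial loading: s = t ρ_load / ρ_m.
s = 3.443 km × 2860/3270 = 3.01 km.

3.01 km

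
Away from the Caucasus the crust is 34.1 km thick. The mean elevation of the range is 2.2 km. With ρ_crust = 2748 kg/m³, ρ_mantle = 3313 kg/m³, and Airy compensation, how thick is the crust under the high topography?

Root depth r = h ρ_c / (ρ_m − ρ_c) = 2.2 km × 2748 / 565 = 10.7 km.
Total thickness = T + h + r = 34.1 km + 2.2 km + 10.7 km = 47 km.

47 km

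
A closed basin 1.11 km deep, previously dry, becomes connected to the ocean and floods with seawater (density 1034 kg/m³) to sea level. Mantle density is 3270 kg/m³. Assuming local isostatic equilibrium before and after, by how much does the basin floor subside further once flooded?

0.513 km

After flooding the water column is d + s deep. Its weight must equal the weight of mantle displaced by the extra subsidence s: (d + s) ρ_w = s ρ_m.
s = d ρ_w / (ρ_m − ρ_w) = 1.11 km × 1034/(3270 − 1034) = 0.513 km.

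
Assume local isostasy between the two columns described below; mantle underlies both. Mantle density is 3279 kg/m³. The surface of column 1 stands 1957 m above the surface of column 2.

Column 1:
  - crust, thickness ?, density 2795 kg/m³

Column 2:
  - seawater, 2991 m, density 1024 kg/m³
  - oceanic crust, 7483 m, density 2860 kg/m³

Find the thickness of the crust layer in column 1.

33700 m

Take the compensation level at the base of the deeper column (depth z_c below the surface of column 1) and equate Σ ρ_i t_i down to z_c; mantle fills any gap and the z_c terms cancel.
Column 1: x×2795 + (z_c − 0 − x)×3279
Column 2: 1957×0 + 2991×1024 + 7483×2860 + (z_c − 1957 − 10474)×3279
The z_c×3279 term appears on both sides and cancels. Collect the known terms of each column as K = Σ(ρt)_known − 3279 × (depth of known layers): K_1 = 0 − 3279×0 = 0; K_2 = 24464164 − 3279×(1957 + 10474) = −16297085.
Balance: K_1 − x×(3279 − 2795) = K_2, so x = (K_1 − K_2)/(3279 − 2795) = 16297100/484 = 33700 m.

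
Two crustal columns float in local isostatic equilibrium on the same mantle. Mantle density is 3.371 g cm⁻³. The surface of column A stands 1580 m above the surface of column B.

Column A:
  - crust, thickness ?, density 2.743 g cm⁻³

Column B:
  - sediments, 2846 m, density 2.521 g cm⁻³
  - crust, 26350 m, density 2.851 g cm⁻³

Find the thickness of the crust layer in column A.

34200 m

Take the compensation level at the base of the deeper column (depth z_c below the surface of column A) and equate Σ ρ_i t_i down to z_c; mantle fills any gap and the z_c terms cancel.
Column A: x×2.743 + (z_c − 0 − x)×3.371
Column B: 1580×0 + 2846×2.521 + 26350×2.851 + (z_c − 1580 − 29196)×3.371
The z_c×3.371 term appears on both sides and cancels. Collect the known terms of each column as K = Σ(ρt)_known − 3.371 × (depth of known layers): K_A = 0 − 3.371×0 = 0; K_B = 82298.616 − 3.371×(1580 + 29196) = −21447.28.
Balance: K_A − x×(3.371 − 2.743) = K_B, so x = (K_A − K_B)/(3.371 − 2.743) = 21447.3/0.628 = 34200 m.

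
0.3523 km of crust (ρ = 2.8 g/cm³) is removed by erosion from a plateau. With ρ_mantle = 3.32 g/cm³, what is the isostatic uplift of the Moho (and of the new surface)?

Unloading: uplift u = e ρ_c/ρ_m = 0.3523 km × 2.8/3.32 = 0.297 km.

0.297 km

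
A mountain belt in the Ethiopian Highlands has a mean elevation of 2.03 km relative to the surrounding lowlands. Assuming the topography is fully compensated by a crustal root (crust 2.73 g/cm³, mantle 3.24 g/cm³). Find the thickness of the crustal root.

For local isostatic compensation: the weight of the topography is balanced by the buoyancy of the root, ρ_c h = (ρ_m − ρ_c) r.
r = h · ρ_c / (ρ_m − ρ_c) = 2.03 km × 2.73 / (3.24 − 2.73) = 10.9 km.

10.9 km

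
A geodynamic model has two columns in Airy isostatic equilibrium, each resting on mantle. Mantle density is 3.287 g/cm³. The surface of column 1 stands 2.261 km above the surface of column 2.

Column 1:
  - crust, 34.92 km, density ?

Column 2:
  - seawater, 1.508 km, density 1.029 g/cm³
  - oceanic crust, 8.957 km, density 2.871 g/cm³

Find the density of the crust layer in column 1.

2.87 g/cm³

Take the compensation level at the base of the deeper column (depth z_c below the surface of column 1) and equate Σ ρ_i t_i down to z_c; mantle fills any gap and the z_c terms cancel.
Column 1: 34.92×ρ + (z_c − 34.92)×3.287
Column 2: 2.261×0 + 1.508×1.029 + 8.957×2.871 + (z_c − 2.261 − 10.465)×3.287
The z_c×3.287 term appears on both sides and cancels. Collect the known terms of each column as K = Σ(ρt)_known − 3.287 × (depth of known layers): K_1 = 0 − 3.287×34.92 = −114.78204; K_2 = 27.267279 − 3.287×(2.261 + 10.465) = −14.563083.
Balance: K_1 + 34.92×ρ = K_2, so ρ = (K_2 − K_1)/34.92 = 100.219/34.92 = 2.87 g/cm³.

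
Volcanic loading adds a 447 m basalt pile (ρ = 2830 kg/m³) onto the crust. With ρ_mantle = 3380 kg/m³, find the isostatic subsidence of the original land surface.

374 m

Subaerial loading: s = t ρ_load / ρ_m.
s = 447 m × 2830/3380 = 374 m.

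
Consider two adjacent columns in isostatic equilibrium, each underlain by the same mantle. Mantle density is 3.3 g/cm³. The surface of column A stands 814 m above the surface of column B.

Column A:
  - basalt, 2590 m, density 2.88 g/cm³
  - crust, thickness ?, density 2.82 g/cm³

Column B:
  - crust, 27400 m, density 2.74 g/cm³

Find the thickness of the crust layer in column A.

35300 m

Take the compensation level at the base of the deeper column (depth z_c below the surface of column A) and equate Σ ρ_i t_i down to z_c; mantle fills any gap and the z_c terms cancel.
Column A: 2590×2.88 + x×2.82 + (z_c − 2590 − x)×3.3
Column B: 814×0 + 27400×2.74 + (z_c − 814 − 27400)×3.3
The z_c×3.3 term appears on both sides and cancels. Collect the known terms of each column as K = Σ(ρt)_known − 3.3 × (depth of known layers): K_A = 7459.2 − 3.3×2590 = −1087.8; K_B = 75076 − 3.3×(814 + 27400) = −18030.2.
Balance: K_A − x×(3.3 − 2.82) = K_B, so x = (K_A − K_B)/(3.3 − 2.82) = 16942.4/0.48 = 35300 m.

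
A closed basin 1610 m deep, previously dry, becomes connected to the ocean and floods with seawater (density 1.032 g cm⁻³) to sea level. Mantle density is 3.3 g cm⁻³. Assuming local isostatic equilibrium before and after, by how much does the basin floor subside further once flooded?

After flooding the water column is d + s deep. Its weight must equal the weight of mantle displaced by the extra subsidence s: (d + s) ρ_w = s ρ_m.
s = d ρ_w / (ρ_m − ρ_w) = 1610 m × 1.032/(3.3 − 1.032) = 733 m.

733 m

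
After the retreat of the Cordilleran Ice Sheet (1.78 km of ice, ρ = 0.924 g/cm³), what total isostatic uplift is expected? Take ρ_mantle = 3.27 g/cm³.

0.503 km

Removing the load lets mantle flow back in; uplift u satisfies ρ_ice t = ρ_m u.
u = t ρ_ice/ρ_m = 1.78 km × 0.924/3.27 = 0.503 km.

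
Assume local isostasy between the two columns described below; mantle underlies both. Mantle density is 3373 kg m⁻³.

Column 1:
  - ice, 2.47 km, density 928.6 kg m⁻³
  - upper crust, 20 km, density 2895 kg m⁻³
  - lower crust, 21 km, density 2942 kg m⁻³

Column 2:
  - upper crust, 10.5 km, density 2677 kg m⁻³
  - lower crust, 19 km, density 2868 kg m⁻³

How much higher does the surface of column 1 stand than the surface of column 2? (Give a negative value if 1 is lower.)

For any compensation level in the mantle, the mantle terms cancel and isostasy reduces to e = (Σt_1 − Σt_2) − (Σ(ρt)_1 − Σ(ρt)_2) / ρ_m.
Σt_1 = 43.47 km; Σt_2 = 29.5 km; Σ(ρt)_1 = 121975.642; Σ(ρt)_2 = 82600.5 (in km·kg m⁻³).
e = (43.47 − 29.5) − (121975.642 − 82600.5) / 3373 = 2.3 km.

2.3 km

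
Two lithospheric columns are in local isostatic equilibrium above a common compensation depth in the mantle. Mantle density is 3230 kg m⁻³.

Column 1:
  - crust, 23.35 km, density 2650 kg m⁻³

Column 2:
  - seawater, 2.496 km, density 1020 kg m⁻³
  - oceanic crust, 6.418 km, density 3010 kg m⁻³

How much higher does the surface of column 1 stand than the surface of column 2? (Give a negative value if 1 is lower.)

2.05 km

For any compensation level in the mantle, the mantle terms cancel and isostasy reduces to e = (Σt_1 − Σt_2) − (Σ(ρt)_1 − Σ(ρt)_2) / ρ_m.
Σt_1 = 23.35 km; Σt_2 = 8.914 km; Σ(ρt)_1 = 61877.5; Σ(ρt)_2 = 21864.1 (in km·kg m⁻³).
e = (23.35 − 8.914) − (61877.5 − 21864.1) / 3230 = 2.05 km.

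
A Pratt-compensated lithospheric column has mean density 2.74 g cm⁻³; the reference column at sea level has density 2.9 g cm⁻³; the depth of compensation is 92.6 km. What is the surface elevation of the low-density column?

ρ_ref D = ρ (D + h) → h = D (ρ_ref − ρ)/ρ.
h = 92.6 km × (2.9 − 2.74)/2.74 = 5.41 km.

5.41 km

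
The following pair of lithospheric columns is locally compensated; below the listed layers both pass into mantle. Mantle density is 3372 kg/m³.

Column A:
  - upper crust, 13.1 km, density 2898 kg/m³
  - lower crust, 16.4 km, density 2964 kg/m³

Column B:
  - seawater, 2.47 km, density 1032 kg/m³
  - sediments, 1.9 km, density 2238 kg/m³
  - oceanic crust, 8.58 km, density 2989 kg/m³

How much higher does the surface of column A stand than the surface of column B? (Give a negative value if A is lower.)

For any compensation level in the mantle, the mantle terms cancel and isostasy reduces to e = (Σt_A − Σt_B) − (Σ(ρt)_A − Σ(ρt)_B) / ρ_m.
Σt_A = 29.5 km; Σt_B = 12.95 km; Σ(ρt)_A = 86573.4; Σ(ρt)_B = 32446.86 (in km·kg/m³).
e = (29.5 − 12.95) − (86573.4 − 32446.86) / 3372 = 0.498 km.

0.498 km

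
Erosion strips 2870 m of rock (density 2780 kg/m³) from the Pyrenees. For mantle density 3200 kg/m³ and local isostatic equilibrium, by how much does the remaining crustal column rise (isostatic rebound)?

2490 m

Unloading: uplift u = e ρ_c/ρ_m = 2870 m × 2780/3200 = 2490 m.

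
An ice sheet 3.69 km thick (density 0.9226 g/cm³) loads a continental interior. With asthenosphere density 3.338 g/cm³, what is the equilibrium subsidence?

Balancing pressure at the compensation depth: the ice load ρ_ice t is balanced by mantle displaced below, ρ_m s.
s = t ρ_ice / ρ_m = 3.69 km × 0.9226/3.338 = 1.02 km.

1.02 km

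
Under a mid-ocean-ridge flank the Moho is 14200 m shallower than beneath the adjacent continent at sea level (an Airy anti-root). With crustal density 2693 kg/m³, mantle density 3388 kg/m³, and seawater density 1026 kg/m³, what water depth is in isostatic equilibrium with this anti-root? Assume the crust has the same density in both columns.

Replacing a thickness d of crust by seawater at the top must be balanced by replacing crust with mantle at the base: d (ρ_c − ρ_w) = a (ρ_m − ρ_c).
d = a (ρ_m − ρ_c)/(ρ_c − ρ_w) = 14200 m × 695/1667 = 5920 m.

5920 m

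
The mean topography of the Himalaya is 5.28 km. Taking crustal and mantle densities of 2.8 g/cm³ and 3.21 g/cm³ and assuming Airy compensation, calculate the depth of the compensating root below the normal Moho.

By Archimedes' principle applied to the lithosphere: the weight of the topography is balanced by the buoyancy of the root, ρ_c h = (ρ_m − ρ_c) r.
r = h · ρ_c / (ρ_m − ρ_c) = 5.28 km × 2.8 / (3.21 − 2.8) = 36.1 km.

36.1 km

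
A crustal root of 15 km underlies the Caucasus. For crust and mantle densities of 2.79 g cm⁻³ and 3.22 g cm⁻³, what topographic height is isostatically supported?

2.31 km

Balancing pressure at the compensation depth: ρ_c h = (ρ_m − ρ_c) r.
h = r (ρ_m − ρ_c) / ρ_c = 15 km × (3.22 − 2.79) / 2.79 = 2.31 km.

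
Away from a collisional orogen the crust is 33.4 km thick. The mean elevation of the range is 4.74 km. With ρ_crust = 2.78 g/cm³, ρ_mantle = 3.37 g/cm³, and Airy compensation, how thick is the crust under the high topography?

60.5 km

Root depth r = h ρ_c / (ρ_m − ρ_c) = 4.74 km × 2.78 / 0.59 = 22.33 km.
Total thickness = T + h + r = 33.4 km + 4.74 km + 22.33 km = 60.5 km.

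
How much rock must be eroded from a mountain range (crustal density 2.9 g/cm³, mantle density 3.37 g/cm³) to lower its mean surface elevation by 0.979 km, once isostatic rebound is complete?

Net drop Δ = e − u = e − e ρ_c/ρ_m = e (ρ_m − ρ_c)/ρ_m.
e = Δ ρ_m/(ρ_m − ρ_c) = 0.979 km × 3.37/0.47 = 7.02 km.

7.02 km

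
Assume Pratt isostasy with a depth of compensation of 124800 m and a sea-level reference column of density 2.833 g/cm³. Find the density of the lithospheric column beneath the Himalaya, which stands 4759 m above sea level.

Pratt balance: ρ_ref D = ρ (D + h).
ρ = ρ_ref D/(D + h) = 2.833 × 124800 m/(124800 m + 4759 m) = 2.73 g/cm³.

2.73 g/cm³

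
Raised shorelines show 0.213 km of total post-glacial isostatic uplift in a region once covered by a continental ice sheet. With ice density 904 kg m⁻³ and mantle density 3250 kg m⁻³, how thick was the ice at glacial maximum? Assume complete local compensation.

u = t ρ_ice/ρ_m → t = u ρ_m/ρ_ice = 0.213 km × 3250/904 = 0.766 km.

0.766 km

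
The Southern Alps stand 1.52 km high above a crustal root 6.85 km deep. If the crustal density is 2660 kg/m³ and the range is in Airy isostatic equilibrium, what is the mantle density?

Airy balance: ρ_c h = (ρ_m − ρ_c) r → ρ_m = ρ_c (1 + h/r).
ρ_m = 2660 × (1 + 1.52 km/6.85 km) = 3250 kg/m³.

3250 kg/m³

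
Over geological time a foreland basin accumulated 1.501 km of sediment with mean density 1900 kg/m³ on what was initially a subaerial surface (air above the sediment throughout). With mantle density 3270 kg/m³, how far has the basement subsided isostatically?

0.872 km

Subaerial load: s = t ρ_sed / ρ_m = 1.501 km × 1900/3270 = 0.872 km.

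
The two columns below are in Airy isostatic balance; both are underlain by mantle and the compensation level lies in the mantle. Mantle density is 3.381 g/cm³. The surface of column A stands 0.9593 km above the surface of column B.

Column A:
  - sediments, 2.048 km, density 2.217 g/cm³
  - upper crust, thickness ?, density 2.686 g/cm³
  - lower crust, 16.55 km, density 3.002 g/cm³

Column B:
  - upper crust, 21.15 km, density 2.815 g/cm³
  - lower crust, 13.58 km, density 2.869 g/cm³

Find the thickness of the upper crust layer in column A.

19.4 km

Take the compensation level at the base of the deeper column (depth z_c below the surface of column A) and equate Σ ρ_i t_i down to z_c; mantle fills any gap and the z_c terms cancel.
Column A: 2.048×2.217 + x×2.686 + 16.55×3.002 + (z_c − 18.598 − x)×3.381
Column B: 0.9593×0 + 21.15×2.815 + 13.58×2.869 + (z_c − 0.9593 − 34.73)×3.381
The z_c×3.381 term appears on both sides and cancels. Collect the known terms of each column as K = Σ(ρt)_known − 3.381 × (depth of known layers): K_A = 54.223516 − 3.381×18.598 = −8.656322; K_B = 98.49827 − 3.381×(0.9593 + 34.73) = −22.1672533.
Balance: K_A − x×(3.381 − 2.686) = K_B, so x = (K_A − K_B)/(3.381 − 2.686) = 13.5109/0.695 = 19.4 km.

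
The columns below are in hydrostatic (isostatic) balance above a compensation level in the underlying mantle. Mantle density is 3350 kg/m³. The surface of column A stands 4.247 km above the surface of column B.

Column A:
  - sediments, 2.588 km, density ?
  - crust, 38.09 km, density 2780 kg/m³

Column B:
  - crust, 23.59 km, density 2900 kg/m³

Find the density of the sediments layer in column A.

Take the compensation level at the base of the deeper column (depth z_c below the surface of column A) and equate Σ ρ_i t_i down to z_c; mantle fills any gap and the z_c terms cancel.
Column A: 2.588×ρ + 38.09×2780 + (z_c − 40.678)×3350
Column B: 4.247×0 + 23.59×2900 + (z_c − 4.247 − 23.59)×3350
The z_c×3350 term appears on both sides and cancels. Collect the known terms of each column as K = Σ(ρt)_known − 3350 × (depth of known layers): K_A = 105890.2 − 3350×40.678 = −30381.1; K_B = 68411 − 3350×(4.247 + 23.59) = −24842.95.
Balance: K_A + 2.588×ρ = K_B, so ρ = (K_B − K_A)/2.588 = 5538.15/2.588 = 2140 kg/m³.

2140 kg/m³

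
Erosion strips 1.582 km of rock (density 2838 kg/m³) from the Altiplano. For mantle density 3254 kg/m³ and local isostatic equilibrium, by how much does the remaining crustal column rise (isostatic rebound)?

1.38 km

Unloading: uplift u = e ρ_c/ρ_m = 1.582 km × 2838/3254 = 1.38 km.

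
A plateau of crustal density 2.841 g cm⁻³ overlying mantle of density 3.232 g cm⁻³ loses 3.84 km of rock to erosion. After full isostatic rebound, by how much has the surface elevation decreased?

Rebound u = e ρ_c/ρ_m = 3.84 km × 2.841/3.232 = 3.375 km.
Net surface drop = e − u = 3.84 km − 3.375 km = e (ρ_m − ρ_c)/ρ_m = 0.465 km.

0.465 km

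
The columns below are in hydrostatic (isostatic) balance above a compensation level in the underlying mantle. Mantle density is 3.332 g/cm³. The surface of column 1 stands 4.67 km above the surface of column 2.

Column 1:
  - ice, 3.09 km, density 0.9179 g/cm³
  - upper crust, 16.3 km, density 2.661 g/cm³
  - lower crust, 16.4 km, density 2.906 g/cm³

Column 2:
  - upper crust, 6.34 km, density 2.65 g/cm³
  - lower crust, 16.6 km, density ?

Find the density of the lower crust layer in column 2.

Take the compensation level at the base of the deeper column (depth z_c below the surface of column 1) and equate Σ ρ_i t_i down to z_c; mantle fills any gap and the z_c terms cancel.
Column 1: 3.09×0.9179 + 16.3×2.661 + 16.4×2.906 + (z_c − 35.79)×3.332
Column 2: 4.67×0 + 6.34×2.65 + 16.6×ρ + (z_c − 4.67 − 22.94)×3.332
The z_c×3.332 term appears on both sides and cancels. Collect the known terms of each column as K = Σ(ρt)_known − 3.332 × (depth of known layers): K_1 = 93.869011 − 3.332×35.79 = −25.383269; K_2 = 16.801 − 3.332×(4.67 + 22.94) = −75.19552.
Balance: K_1 = K_2 + 16.6×ρ, so ρ = (K_1 − K_2)/16.6 = 49.8123/16.6 = 3 g/cm³.

3 g/cm³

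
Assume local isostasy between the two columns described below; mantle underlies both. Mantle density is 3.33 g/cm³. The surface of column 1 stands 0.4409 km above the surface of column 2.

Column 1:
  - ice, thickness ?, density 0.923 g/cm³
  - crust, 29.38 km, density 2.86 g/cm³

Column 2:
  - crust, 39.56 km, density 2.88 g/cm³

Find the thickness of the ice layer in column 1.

Take the compensation level at the base of the deeper column (depth z_c below the surface of column 1) and equate Σ ρ_i t_i down to z_c; mantle fills any gap and the z_c terms cancel.
Column 1: x×0.923 + 29.38×2.86 + (z_c − 29.38 − x)×3.33
Column 2: 0.4409×0 + 39.56×2.88 + (z_c − 0.4409 − 39.56)×3.33
The z_c×3.33 term appears on both sides and cancels. Collect the known terms of each column as K = Σ(ρt)_known − 3.33 × (depth of known layers): K_1 = 84.0268 − 3.33×29.38 = −13.8086; K_2 = 113.9328 − 3.33×(0.4409 + 39.56) = −19.270197.
Balance: K_1 − x×(3.33 − 0.923) = K_2, so x = (K_1 − K_2)/(3.33 − 0.923) = 5.4616/2.407 = 2.27 km.

2.27 km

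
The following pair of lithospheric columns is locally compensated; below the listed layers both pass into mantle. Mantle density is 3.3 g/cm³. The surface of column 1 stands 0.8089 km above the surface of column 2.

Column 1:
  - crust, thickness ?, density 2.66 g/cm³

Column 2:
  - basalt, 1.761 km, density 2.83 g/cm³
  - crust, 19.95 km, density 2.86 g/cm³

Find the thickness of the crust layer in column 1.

Take the compensation level at the base of the deeper column (depth z_c below the surface of column 1) and equate Σ ρ_i t_i down to z_c; mantle fills any gap and the z_c terms cancel.
Column 1: x×2.66 + (z_c − 0 − x)×3.3
Column 2: 0.8089×0 + 1.761×2.83 + 19.95×2.86 + (z_c − 0.8089 − 21.711)×3.3
The z_c×3.3 term appears on both sides and cancels. Collect the known terms of each column as K = Σ(ρt)_known − 3.3 × (depth of known layers): K_1 = 0 − 3.3×0 = 0; K_2 = 62.04063 − 3.3×(0.8089 + 21.711) = −12.27504.
Balance: K_1 − x×(3.3 − 2.66) = K_2, so x = (K_1 − K_2)/(3.3 − 2.66) = 12.275/0.64 = 19.2 km.

19.2 km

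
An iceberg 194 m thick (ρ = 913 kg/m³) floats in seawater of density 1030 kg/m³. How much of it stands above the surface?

Floating equilibrium: submerged depth d = t ρ_obj/ρ_fluid = 194 m × 913/1030 = 172 m.
Freeboard = t − d = 194 m − 172 m = 22 m.

22 m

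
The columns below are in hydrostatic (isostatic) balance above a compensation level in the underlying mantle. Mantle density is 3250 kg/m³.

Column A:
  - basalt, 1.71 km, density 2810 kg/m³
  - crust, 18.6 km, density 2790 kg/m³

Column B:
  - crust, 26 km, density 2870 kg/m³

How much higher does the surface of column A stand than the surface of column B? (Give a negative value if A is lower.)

For any compensation level in the mantle, the mantle terms cancel and isostasy reduces to e = (Σt_A − Σt_B) − (Σ(ρt)_A − Σ(ρt)_B) / ρ_m.
Σt_A = 20.31 km; Σt_B = 26 km; Σ(ρt)_A = 56699.1; Σ(ρt)_B = 74620 (in km·kg/m³).
e = (20.31 − 26) − (56699.1 − 74620) / 3250 = −0.176 km.

−0.176 km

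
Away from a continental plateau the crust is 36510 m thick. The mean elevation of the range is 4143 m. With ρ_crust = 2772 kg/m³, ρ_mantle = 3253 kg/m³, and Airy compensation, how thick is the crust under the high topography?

Root depth r = h ρ_c / (ρ_m − ρ_c) = 4143 m × 2772 / 481 = 23880 m.
Total thickness = T + h + r = 36510 m + 4143 m + 23880 m = 64500 m.

64500 m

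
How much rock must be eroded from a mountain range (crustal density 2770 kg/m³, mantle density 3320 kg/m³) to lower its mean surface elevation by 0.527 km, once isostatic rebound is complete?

3.18 km

Net drop Δ = e − u = e − e ρ_c/ρ_m = e (ρ_m − ρ_c)/ρ_m.
e = Δ ρ_m/(ρ_m − ρ_c) = 0.527 km × 3320/550 = 3.18 km.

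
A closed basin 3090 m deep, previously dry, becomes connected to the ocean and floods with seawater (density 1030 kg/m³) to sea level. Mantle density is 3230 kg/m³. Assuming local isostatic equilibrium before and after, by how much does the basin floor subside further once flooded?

After flooding the water column is d + s deep. Its weight must equal the weight of mantle displaced by the extra subsidence s: (d + s) ρ_w = s ρ_m.
s = d ρ_w / (ρ_m − ρ_w) = 3090 m × 1030/(3230 − 1030) = 1450 m.

1450 m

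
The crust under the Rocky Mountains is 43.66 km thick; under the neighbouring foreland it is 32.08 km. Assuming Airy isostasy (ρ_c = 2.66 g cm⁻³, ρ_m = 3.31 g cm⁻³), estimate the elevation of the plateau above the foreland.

Excess crust Δ = 43.66 km − 32.08 km = 11.58 km, split between elevation h and root r with h + r = Δ.
Airy balance ρ_c h = (ρ_m − ρ_c) r gives r = h ρ_c/(ρ_m − ρ_c), so h (1 + ρ_c/(ρ_m − ρ_c)) = Δ, i.e. h = Δ (ρ_m − ρ_c)/ρ_m.
h = 11.58 km × 0.65/3.31 = 2.27 km.

2.27 km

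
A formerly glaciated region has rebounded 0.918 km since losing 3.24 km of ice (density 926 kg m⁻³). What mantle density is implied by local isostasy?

ρ_m = ρ_ice t / u = 926 × 3.24 km/0.918 km = 3270 kg m⁻³.

3270 kg m⁻³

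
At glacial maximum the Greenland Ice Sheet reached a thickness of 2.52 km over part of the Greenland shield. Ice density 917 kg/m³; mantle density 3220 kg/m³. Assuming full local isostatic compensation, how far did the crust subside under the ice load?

In Airy isostatic equilibrium: the ice load ρ_ice t is balanced by mantle displaced below, ρ_m s.
s = t ρ_ice / ρ_m = 2.52 km × 917/3220 = 0.718 km.

0.718 km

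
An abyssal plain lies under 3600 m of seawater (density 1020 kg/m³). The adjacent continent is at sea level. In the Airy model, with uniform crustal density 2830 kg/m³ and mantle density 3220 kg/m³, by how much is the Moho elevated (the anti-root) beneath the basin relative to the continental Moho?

16700 m

By Archimedes' principle applied to the lithosphere: replacing crust with seawater at the top is compensated by replacing crust with mantle at the base: d (ρ_c − ρ_w) = a (ρ_m − ρ_c).
a = d (ρ_c − ρ_w)/(ρ_m − ρ_c) = 3600 m × 1810/390 = 16700 m.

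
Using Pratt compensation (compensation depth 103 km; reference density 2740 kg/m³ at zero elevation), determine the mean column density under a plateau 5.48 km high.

2600 kg/m³

Pratt balance: ρ_ref D = ρ (D + h).
ρ = ρ_ref D/(D + h) = 2740 × 103 km/(103 km + 5.48 km) = 2600 kg/m³.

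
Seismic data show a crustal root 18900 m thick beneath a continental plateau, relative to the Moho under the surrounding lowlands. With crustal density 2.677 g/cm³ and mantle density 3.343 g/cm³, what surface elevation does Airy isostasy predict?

Isostatic balance requires: ρ_c h = (ρ_m − ρ_c) r.
h = r (ρ_m − ρ_c) / ρ_c = 18900 m × (3.343 − 2.677) / 2.677 = 4700 m.

4700 m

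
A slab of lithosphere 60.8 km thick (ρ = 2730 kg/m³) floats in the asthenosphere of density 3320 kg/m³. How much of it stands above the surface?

Floating equilibrium: submerged depth d = t ρ_obj/ρ_fluid = 60.8 km × 2730/3320 = 50 km.
Freeboard = t − d = 60.8 km − 50 km = 10.8 km.

10.8 km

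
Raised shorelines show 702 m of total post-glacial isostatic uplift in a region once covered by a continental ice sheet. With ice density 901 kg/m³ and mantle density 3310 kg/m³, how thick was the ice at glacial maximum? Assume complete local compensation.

u = t ρ_ice/ρ_m → t = u ρ_m/ρ_ice = 702 m × 3310/901 = 2580 m.

2580 m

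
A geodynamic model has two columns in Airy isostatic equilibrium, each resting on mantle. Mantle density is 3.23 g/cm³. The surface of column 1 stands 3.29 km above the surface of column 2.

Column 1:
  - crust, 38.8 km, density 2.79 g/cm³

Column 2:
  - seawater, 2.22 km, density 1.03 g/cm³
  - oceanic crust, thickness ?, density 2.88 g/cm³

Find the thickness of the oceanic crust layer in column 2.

Take the compensation level at the base of the deeper column (depth z_c below the surface of column 1) and equate Σ ρ_i t_i down to z_c; mantle fills any gap and the z_c terms cancel.
Column 1: 38.8×2.79 + (z_c − 38.8)×3.23
Column 2: 3.29×0 + 2.22×1.03 + x×2.88 + (z_c − 3.29 − 2.22 − x)×3.23
The z_c×3.23 term appears on both sides and cancels. Collect the known terms of each column as K = Σ(ρt)_known − 3.23 × (depth of known layers): K_1 = 108.252 − 3.23×38.8 = −17.072; K_2 = 2.2866 − 3.23×(3.29 + 2.22) = −15.5107.
Balance: K_1 = K_2 − x×(3.23 − 2.88), so x = (K_2 − K_1)/(3.23 − 2.88) = 1.5613/0.35 = 4.46 km.

4.46 km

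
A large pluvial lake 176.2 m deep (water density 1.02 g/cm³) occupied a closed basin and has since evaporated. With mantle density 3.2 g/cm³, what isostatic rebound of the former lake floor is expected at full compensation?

56.2 m

u = d ρ_w/ρ_m = 176.2 m × 1.02/3.2 = 56.2 m.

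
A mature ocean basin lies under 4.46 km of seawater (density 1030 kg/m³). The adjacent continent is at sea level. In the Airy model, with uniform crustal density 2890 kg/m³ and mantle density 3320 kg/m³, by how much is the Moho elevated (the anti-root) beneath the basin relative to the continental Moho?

19.3 km

Balancing pressure at the compensation depth: replacing crust with seawater at the top is compensated by replacing crust with mantle at the base: d (ρ_c − ρ_w) = a (ρ_m − ρ_c).
a = d (ρ_c − ρ_w)/(ρ_m − ρ_c) = 4.46 km × 1860/430 = 19.3 km.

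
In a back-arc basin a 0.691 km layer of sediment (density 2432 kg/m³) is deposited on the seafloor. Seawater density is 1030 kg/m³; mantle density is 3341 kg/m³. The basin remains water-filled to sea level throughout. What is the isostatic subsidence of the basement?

Submarine loading: the sediment displaces seawater, and the subsidence is in turn flooded, so s (ρ_m − ρ_w) = t (ρ_sed − ρ_w).
s = 0.691 km × (2432 − 1030) / (3341 − 1030) = 0.419 km.

0.419 km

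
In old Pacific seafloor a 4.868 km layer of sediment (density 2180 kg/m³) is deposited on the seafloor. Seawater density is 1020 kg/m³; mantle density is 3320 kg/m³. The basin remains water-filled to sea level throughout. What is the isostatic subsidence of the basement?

Submarine loading: the sediment displaces seawater, and the subsidence is in turn flooded, so s (ρ_m − ρ_w) = t (ρ_sed − ρ_w).
s = 4.868 km × (2180 − 1020) / (3320 − 1020) = 2.46 km.

2.46 km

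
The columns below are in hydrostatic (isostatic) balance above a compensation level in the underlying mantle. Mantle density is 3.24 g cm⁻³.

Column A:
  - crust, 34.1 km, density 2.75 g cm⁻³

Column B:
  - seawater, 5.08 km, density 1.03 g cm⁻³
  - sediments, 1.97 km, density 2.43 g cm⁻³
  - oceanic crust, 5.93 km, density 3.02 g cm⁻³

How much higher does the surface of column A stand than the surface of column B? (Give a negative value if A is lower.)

0.797 km

For any compensation level in the mantle, the mantle terms cancel and isostasy reduces to e = (Σt_A − Σt_B) − (Σ(ρt)_A − Σ(ρt)_B) / ρ_m.
Σt_A = 34.1 km; Σt_B = 12.98 km; Σ(ρt)_A = 93.775; Σ(ρt)_B = 27.9281 (in km·g cm⁻³).
e = (34.1 − 12.98) − (93.775 − 27.9281) / 3.24 = 0.797 km.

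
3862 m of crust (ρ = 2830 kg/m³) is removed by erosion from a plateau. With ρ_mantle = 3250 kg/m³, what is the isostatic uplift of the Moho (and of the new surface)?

Unloading: uplift u = e ρ_c/ρ_m = 3862 m × 2830/3250 = 3360 m.

3360 m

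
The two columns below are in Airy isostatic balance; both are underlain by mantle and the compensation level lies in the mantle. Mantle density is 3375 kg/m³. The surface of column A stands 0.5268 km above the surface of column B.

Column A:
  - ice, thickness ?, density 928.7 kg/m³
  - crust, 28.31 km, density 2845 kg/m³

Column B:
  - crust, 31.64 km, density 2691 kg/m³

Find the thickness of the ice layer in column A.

3.44 km

Take the compensation level at the base of the deeper column (depth z_c below the surface of column A) and equate Σ ρ_i t_i down to z_c; mantle fills any gap and the z_c terms cancel.
Column A: x×928.7 + 28.31×2845 + (z_c − 28.31 − x)×3375
Column B: 0.5268×0 + 31.64×2691 + (z_c − 0.5268 − 31.64)×3375
The z_c×3375 term appears on both sides and cancels. Collect the known terms of each column as K = Σ(ρt)_known − 3375 × (depth of known layers): K_A = 80541.95 − 3375×28.31 = −15004.3; K_B = 85143.24 − 3375×(0.5268 + 31.64) = −23419.71.
Balance: K_A − x×(3375 − 928.7) = K_B, so x = (K_A − K_B)/(3375 − 928.7) = 8415.41/2446.3 = 3.44 km.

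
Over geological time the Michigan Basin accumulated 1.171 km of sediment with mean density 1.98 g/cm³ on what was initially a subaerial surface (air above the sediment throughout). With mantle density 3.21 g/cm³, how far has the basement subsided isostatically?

0.722 km

Subaerial load: s = t ρ_sed / ρ_m = 1.171 km × 1.98/3.21 = 0.722 km.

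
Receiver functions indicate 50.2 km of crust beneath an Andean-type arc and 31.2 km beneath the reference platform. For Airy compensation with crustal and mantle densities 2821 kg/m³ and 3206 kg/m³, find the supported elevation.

2.28 km

Excess crust Δ = 50.2 km − 31.2 km = 19 km, split between elevation h and root r with h + r = Δ.
Airy balance ρ_c h = (ρ_m − ρ_c) r gives r = h ρ_c/(ρ_m − ρ_c), so h (1 + ρ_c/(ρ_m − ρ_c)) = Δ, i.e. h = Δ (ρ_m − ρ_c)/ρ_m.
h = 19 km × 385/3206 = 2.28 km.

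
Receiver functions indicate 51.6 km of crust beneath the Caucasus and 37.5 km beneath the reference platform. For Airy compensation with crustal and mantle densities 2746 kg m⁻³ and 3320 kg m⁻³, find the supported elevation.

Excess crust Δ = 51.6 km − 37.5 km = 14.1 km, split between elevation h and root r with h + r = Δ.
Airy balance ρ_c h = (ρ_m − ρ_c) r gives r = h ρ_c/(ρ_m − ρ_c), so h (1 + ρ_c/(ρ_m − ρ_c)) = Δ, i.e. h = Δ (ρ_m − ρ_c)/ρ_m.
h = 14.1 km × 574/3320 = 2.44 km.

2.44 km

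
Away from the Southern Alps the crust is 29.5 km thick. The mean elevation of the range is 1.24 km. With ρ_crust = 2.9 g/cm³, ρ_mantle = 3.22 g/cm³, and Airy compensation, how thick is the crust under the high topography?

Root depth r = h ρ_c / (ρ_m − ρ_c) = 1.24 km × 2.9 / 0.32 = 11.24 km.
Total thickness = T + h + r = 29.5 km + 1.24 km + 11.24 km = 42 km.

42 km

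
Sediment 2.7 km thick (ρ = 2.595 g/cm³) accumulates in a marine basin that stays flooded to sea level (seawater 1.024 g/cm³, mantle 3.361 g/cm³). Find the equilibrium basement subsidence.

Submarine loading: the sediment displaces seawater, and the subsidence is in turn flooded, so s (ρ_m − ρ_w) = t (ρ_sed − ρ_w).
s = 2.7 km × (2.595 − 1.024) / (3.361 − 1.024) = 1.82 km.

1.82 km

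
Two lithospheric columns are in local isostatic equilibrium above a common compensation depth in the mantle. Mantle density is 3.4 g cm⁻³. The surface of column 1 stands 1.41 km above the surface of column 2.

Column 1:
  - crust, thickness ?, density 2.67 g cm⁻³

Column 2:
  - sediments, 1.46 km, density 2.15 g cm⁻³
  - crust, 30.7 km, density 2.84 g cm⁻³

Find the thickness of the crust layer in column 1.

32.6 km

Take the compensation level at the base of the deeper column (depth z_c below the surface of column 1) and equate Σ ρ_i t_i down to z_c; mantle fills any gap and the z_c terms cancel.
Column 1: x×2.67 + (z_c − 0 − x)×3.4
Column 2: 1.41×0 + 1.46×2.15 + 30.7×2.84 + (z_c − 1.41 − 32.16)×3.4
The z_c×3.4 term appears on both sides and cancels. Collect the known terms of each column as K = Σ(ρt)_known − 3.4 × (depth of known layers): K_1 = 0 − 3.4×0 = 0; K_2 = 90.327 − 3.4×(1.41 + 32.16) = −23.811.
Balance: K_1 − x×(3.4 − 2.67) = K_2, so x = (K_1 − K_2)/(3.4 − 2.67) = 23.811/0.73 = 32.6 km.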